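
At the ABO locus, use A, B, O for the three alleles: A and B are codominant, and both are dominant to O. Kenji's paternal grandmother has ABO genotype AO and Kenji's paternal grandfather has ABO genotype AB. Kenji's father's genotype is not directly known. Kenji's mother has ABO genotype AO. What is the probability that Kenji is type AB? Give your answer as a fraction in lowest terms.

1/8

Kenji's father's ABO genotype from AO × AB: 1/4 AA, 1/4 AB, 1/4 AO, 1/4 BO.
Crossing each possibility with the mother AO and summing P(type AB): 1/4·0 + 1/4·1/4 + 1/4·0 + 1/4·1/4 = 1/8.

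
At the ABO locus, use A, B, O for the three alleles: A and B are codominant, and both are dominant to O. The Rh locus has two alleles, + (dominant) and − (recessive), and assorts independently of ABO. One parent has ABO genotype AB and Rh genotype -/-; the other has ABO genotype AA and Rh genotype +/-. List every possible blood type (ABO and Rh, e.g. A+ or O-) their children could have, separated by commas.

A+, A-, AB+, AB-

Gametes from AB × AA give offspring ABO genotypes AA, AB, i.e. phenotypes A, AB.
Rh cross -/- × +/- → phenotypes Rh+, Rh-.
Combining independently: A+, A-, AB+, AB-.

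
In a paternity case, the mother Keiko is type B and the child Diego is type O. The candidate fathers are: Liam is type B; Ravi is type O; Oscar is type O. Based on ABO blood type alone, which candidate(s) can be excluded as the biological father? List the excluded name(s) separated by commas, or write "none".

A candidate is excluded only if no genotype consistent with his phenotype could produce a type O child with a type B mother.
Every candidate has at least one consistent genotype combination, so none can be excluded.

none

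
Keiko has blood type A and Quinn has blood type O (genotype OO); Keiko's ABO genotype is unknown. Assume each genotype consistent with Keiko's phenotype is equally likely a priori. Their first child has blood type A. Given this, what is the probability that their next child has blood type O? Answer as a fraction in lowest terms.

1/6

Possible genotypes: Keiko ∈ {AA, AO}; Quinn ∈ {OO}.
Weight each parental genotype pair by prior × P(type-A child):
  AA × OO: posterior weight 2/3; P(next child type O) = 0.
  AO × OO: posterior weight 1/3; P(next child type O) = 1/2.
Weighted sum = 1/6.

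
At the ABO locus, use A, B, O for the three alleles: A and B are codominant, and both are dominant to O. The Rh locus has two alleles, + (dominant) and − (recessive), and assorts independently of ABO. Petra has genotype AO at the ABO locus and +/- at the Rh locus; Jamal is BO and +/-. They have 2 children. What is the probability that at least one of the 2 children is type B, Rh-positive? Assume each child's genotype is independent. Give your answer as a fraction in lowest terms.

87/256

ABO cross AO × BO → 1/4 O, 1/4 A, 1/4 B, 1/4 AB.
Rh cross +/- × +/- → 3/4 Rh+, 1/4 Rh-; so P(type B, Rh-positive) = 1/4 × 3/4 = 3/16 per child.
P(none) = (13/16)^2 = 169/256; P(at least one) = 1 − 169/256 = 87/256.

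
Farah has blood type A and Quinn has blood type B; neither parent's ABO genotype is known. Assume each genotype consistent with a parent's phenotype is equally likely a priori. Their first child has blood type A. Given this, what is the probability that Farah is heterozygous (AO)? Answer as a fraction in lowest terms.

Possible genotypes: Farah ∈ {AA, AO}; Quinn ∈ {BB, BO}.
Weight each parental genotype pair by prior × P(type-A child):
  AA × BO: posterior weight 2/3.
  AO × BO: posterior weight 1/3.
Sum the posterior weight over pairs where Farah is AO: 1/3.

1/3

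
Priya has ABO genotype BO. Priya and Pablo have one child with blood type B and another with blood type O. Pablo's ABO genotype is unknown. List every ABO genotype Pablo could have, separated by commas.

For each candidate genotype of Pablo, check whether crossing it with BO can produce every observed child phenotype.
  AA → possible child types {A, AB} ✗
  AB → possible child types {A, B, AB} ✗
  AO → possible child types {O, A, B, AB} ✓
  BB → possible child types {B} ✗
  BO → possible child types {O, B} ✓
  OO → possible child types {O, B} ✓

AO, BO, OO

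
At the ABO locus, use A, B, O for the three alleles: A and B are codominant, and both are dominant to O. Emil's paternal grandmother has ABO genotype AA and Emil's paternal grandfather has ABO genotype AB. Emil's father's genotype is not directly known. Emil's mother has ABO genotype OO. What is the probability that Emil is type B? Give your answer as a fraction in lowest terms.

Emil's father's ABO genotype from AA × AB: 1/2 AA, 1/2 AB.
Crossing each possibility with the mother OO and summing P(type B): 1/2·0 + 1/2·1/2 = 1/4.

1/4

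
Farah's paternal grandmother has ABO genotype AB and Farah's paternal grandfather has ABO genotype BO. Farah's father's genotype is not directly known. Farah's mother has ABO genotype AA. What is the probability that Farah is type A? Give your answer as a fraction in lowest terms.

Farah's father's ABO genotype from AB × BO: 1/4 AB, 1/4 AO, 1/4 BB, 1/4 BO.
Crossing each possibility with the mother AA and summing P(type A): 1/4·1/2 + 1/4·1 + 1/4·0 + 1/4·1/2 = 1/2.

1/2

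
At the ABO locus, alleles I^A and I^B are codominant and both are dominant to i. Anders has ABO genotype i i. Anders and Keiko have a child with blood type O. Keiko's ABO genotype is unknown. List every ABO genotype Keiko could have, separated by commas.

For each candidate genotype of Keiko, check whether crossing it with i i can produce every observed child phenotype.
  I^A I^A → possible child types {A} ✗
  I^A I^B → possible child types {A, B} ✗
  I^A i → possible child types {O, A} ✓
  I^B I^B → possible child types {B} ✗
  I^B i → possible child types {O, B} ✓
  i i → possible child types {O} ✓

I^A i, I^B i, i i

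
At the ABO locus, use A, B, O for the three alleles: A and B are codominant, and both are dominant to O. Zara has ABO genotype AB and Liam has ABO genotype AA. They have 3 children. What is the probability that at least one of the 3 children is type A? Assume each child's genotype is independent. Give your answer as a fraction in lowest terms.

ABO cross AB × AA → 1/2 A, 1/2 AB.
So P(type A) = 1/2 per child.
P(none) = (1/2)^3 = 1/8; P(at least one) = 1 − 1/8 = 7/8.

7/8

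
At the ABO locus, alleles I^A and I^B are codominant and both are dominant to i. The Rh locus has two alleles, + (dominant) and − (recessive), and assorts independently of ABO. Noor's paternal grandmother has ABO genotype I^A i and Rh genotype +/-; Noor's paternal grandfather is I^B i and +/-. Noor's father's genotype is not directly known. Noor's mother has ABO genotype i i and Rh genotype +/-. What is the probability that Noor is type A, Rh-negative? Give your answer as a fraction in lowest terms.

1/16

Noor's father's ABO genotype from I^A i × I^B i: 1/4 I^A I^B, 1/4 I^A i, 1/4 I^B i, 1/4 i i.
Crossing each possibility with the mother i i and summing P(type A): 1/4·1/2 + 1/4·1/2 + 1/4·0 + 1/4·0 = 1/4.
Similarly for Rh via the father's Rh distribution: P(Rh-) = 1/4.
Independent loci: 1/4 × 1/4 = 1/16.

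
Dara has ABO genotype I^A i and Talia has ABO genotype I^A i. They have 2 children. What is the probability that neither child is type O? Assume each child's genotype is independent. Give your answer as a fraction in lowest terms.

ABO cross I^A i × I^A i → 1/4 O, 3/4 A.
So P(type O) = 1/4 per child.
P(not type O) = 3/4 for one child; (3/4)^2 = 9/16.

9/16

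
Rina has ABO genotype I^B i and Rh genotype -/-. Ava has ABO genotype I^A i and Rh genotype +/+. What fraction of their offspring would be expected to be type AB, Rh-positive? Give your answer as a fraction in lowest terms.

ABO cross I^B i × I^A i → offspring phenotypes: 1/4 O, 1/4 A, 1/4 B, 1/4 AB.
Rh cross -/- × +/+ → 1 Rh+.
Independent loci: P(type AB, Rh-positive) = 1/4 × 1 = 1/4.

1/4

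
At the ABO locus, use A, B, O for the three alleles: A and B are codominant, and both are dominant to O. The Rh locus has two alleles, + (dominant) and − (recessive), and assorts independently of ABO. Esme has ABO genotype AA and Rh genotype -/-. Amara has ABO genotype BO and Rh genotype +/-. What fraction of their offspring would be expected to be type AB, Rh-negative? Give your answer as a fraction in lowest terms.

ABO cross AA × BO → offspring phenotypes: 1/2 A, 1/2 AB.
Rh cross -/- × +/- → 1/2 Rh+, 1/2 Rh-.
Independent loci: P(type AB, Rh-negative) = 1/2 × 1/2 = 1/4.

1/4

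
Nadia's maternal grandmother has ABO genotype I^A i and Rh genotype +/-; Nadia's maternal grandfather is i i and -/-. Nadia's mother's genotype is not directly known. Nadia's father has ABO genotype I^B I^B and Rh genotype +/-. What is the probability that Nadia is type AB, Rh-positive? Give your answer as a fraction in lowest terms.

Nadia's mother's ABO genotype from I^A i × i i: 1/2 I^A i, 1/2 i i.
Crossing each possibility with the father I^B I^B and summing P(type AB): 1/2·1/2 + 1/2·0 = 1/4.
Similarly for Rh via the mother's Rh distribution: P(Rh+) = 5/8.
Independent loci: 1/4 × 5/8 = 5/32.

5/32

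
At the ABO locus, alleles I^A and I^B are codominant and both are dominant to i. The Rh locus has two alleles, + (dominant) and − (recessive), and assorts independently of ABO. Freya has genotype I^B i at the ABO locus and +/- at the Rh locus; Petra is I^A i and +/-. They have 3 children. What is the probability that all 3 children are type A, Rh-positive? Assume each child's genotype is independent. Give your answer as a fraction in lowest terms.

27/4096

ABO cross I^B i × I^A i → 1/4 O, 1/4 A, 1/4 B, 1/4 AB.
Rh cross +/- × +/- → 3/4 Rh+, 1/4 Rh-; so P(type A, Rh-positive) = 1/4 × 3/4 = 3/16 per child.
All 3 independent: (3/16)^3 = 27/4096.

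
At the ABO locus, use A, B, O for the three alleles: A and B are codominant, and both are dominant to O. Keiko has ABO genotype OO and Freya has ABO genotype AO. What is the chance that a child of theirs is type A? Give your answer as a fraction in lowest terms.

ABO cross OO × AO → offspring phenotypes: 1/2 O, 1/2 A.
So P(type A) = 1/2.

1/2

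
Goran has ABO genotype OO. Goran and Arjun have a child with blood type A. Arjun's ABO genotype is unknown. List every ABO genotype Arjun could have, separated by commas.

For each candidate genotype of Arjun, check whether crossing it with OO can produce every observed child phenotype.
  AA → possible child types {A} ✓
  AB → possible child types {A, B} ✓
  AO → possible child types {O, A} ✓
  BB → possible child types {B} ✗
  BO → possible child types {O, B} ✗
  OO → possible child types {O} ✗

AA, AB, AO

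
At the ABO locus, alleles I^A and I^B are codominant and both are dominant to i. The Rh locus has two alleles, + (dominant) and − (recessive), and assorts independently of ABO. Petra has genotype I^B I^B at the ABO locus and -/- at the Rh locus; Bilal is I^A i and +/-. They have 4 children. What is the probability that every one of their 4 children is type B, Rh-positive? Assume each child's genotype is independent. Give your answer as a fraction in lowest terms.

1/256

ABO cross I^B I^B × I^A i → 1/2 B, 1/2 AB.
Rh cross -/- × +/- → 1/2 Rh+, 1/2 Rh-; so P(type B, Rh-positive) = 1/2 × 1/2 = 1/4 per child.
All 4 independent: (1/4)^4 = 1/256.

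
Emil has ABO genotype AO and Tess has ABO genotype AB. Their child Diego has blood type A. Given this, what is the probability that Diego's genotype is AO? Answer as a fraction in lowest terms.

Cross AO × AB → 1/4 AA, 1/4 AB, 1/4 AO, 1/4 BO.
Type-A genotypes among offspring: AA (1/4), AO (1/4); total 1/2.
P(AO | type A) = (1/4) / (1/2) = 1/2.

1/2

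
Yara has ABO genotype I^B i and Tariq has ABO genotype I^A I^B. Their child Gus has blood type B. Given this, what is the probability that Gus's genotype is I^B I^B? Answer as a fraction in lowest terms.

1/2

Cross I^B i × I^A I^B → 1/4 I^A I^B, 1/4 I^A i, 1/4 I^B I^B, 1/4 I^B i.
Type-B genotypes among offspring: I^B I^B (1/4), I^B i (1/4); total 1/2.
P(I^B I^B | type B) = (1/4) / (1/2) = 1/2.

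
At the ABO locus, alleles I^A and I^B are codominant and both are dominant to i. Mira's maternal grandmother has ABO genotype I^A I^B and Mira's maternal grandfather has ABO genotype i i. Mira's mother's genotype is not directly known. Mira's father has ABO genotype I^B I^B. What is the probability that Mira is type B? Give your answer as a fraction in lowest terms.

Mira's mother's ABO genotype from I^A I^B × i i: 1/2 I^A i, 1/2 I^B i.
Crossing each possibility with the father I^B I^B and summing P(type B): 1/2·1/2 + 1/2·1 = 3/4.

3/4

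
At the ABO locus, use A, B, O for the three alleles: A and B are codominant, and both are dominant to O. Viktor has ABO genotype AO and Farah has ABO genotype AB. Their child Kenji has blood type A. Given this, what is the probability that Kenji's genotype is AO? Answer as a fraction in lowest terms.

Cross AO × AB → 1/4 AA, 1/4 AB, 1/4 AO, 1/4 BO.
Type-A genotypes among offspring: AA (1/4), AO (1/4); total 1/2.
P(AO | type A) = (1/4) / (1/2) = 1/2.

1/2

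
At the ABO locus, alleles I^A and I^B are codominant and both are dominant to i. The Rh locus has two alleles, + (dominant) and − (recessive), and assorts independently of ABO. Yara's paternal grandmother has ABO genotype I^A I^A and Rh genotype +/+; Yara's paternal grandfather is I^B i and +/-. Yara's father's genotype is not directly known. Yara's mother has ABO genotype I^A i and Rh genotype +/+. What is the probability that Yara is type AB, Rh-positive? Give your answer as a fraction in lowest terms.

Yara's father's ABO genotype from I^A I^A × I^B i: 1/2 I^A I^B, 1/2 I^A i.
Crossing each possibility with the mother I^A i and summing P(type AB): 1/2·1/4 + 1/2·0 = 1/8.
Similarly for Rh via the father's Rh distribution: P(Rh+) = 1.
Independent loci: 1/8 × 1 = 1/8.

1/8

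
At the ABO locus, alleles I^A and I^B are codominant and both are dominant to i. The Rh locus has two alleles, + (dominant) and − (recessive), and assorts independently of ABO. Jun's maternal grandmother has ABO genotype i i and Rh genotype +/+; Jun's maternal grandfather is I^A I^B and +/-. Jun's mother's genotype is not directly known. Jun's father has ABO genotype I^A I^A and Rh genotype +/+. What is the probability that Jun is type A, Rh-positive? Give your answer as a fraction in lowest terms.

Jun's mother's ABO genotype from i i × I^A I^B: 1/2 I^A i, 1/2 I^B i.
Crossing each possibility with the father I^A I^A and summing P(type A): 1/2·1 + 1/2·1/2 = 3/4.
Similarly for Rh via the mother's Rh distribution: P(Rh+) = 1.
Independent loci: 3/4 × 1 = 3/4.

3/4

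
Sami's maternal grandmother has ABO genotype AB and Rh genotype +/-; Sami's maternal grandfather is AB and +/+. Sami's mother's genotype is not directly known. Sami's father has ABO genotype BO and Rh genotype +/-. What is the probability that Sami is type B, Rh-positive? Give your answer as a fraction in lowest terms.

Sami's mother's ABO genotype from AB × AB: 1/4 AA, 1/2 AB, 1/4 BB.
Crossing each possibility with the father BO and summing P(type B): 1/4·0 + 1/2·1/2 + 1/4·1 = 1/2.
Similarly for Rh via the mother's Rh distribution: P(Rh+) = 7/8.
Independent loci: 1/2 × 7/8 = 7/16.

7/16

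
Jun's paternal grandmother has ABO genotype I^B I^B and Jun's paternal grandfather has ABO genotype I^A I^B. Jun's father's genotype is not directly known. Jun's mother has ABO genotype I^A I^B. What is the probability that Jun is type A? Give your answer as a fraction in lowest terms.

1/8

Jun's father's ABO genotype from I^B I^B × I^A I^B: 1/2 I^A I^B, 1/2 I^B I^B.
Crossing each possibility with the mother I^A I^B and summing P(type A): 1/2·1/4 + 1/2·0 = 1/8.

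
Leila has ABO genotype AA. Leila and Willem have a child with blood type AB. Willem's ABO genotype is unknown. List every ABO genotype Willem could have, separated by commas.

AB, BB, BO

For each candidate genotype of Willem, check whether crossing it with AA can produce every observed child phenotype.
  AA → possible child types {A} ✗
  AB → possible child types {A, AB} ✓
  AO → possible child types {A} ✗
  BB → possible child types {AB} ✓
  BO → possible child types {A, AB} ✓
  OO → possible child types {A} ✗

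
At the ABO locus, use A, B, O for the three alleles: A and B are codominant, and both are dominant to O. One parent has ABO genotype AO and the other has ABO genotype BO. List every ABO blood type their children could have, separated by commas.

O, A, B, AB

Gametes from AO × BO give offspring ABO genotypes AB, AO, BO, OO, i.e. phenotypes O, A, B, AB.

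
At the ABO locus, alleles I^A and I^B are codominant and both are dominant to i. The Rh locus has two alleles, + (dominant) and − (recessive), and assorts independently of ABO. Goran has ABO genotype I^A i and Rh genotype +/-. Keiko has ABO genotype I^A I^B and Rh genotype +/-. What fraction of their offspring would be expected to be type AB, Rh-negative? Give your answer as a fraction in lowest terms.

1/16

ABO cross I^A i × I^A I^B → offspring phenotypes: 1/2 A, 1/4 B, 1/4 AB.
Rh cross +/- × +/- → 3/4 Rh+, 1/4 Rh-.
Independent loci: P(type AB, Rh-negative) = 1/4 × 1/4 = 1/16.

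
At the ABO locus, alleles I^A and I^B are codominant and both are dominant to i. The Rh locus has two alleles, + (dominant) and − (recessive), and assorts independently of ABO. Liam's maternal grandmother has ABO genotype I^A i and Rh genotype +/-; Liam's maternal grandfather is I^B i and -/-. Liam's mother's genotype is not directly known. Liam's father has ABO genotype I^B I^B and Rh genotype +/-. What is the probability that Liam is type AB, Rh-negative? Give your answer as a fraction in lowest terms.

Liam's mother's ABO genotype from I^A i × I^B i: 1/4 I^A I^B, 1/4 I^A i, 1/4 I^B i, 1/4 i i.
Crossing each possibility with the father I^B I^B and summing P(type AB): 1/4·1/2 + 1/4·1/2 + 1/4·0 + 1/4·0 = 1/4.
Similarly for Rh via the mother's Rh distribution: P(Rh-) = 3/8.
Independent loci: 1/4 × 3/8 = 3/32.

3/32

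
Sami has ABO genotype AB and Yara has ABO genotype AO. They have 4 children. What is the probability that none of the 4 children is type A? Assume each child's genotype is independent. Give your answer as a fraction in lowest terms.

1/16

ABO cross AB × AO → 1/2 A, 1/4 B, 1/4 AB.
So P(type A) = 1/2 per child.
P(not type A) = 1/2 for one child; (1/2)^4 = 1/16.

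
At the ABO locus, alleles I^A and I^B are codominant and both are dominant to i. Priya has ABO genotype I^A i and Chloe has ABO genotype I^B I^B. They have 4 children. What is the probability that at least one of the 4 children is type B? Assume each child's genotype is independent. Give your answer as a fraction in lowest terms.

15/16

ABO cross I^A i × I^B I^B → 1/2 B, 1/2 AB.
So P(type B) = 1/2 per child.
P(none) = (1/2)^4 = 1/16; P(at least one) = 1 − 1/16 = 15/16.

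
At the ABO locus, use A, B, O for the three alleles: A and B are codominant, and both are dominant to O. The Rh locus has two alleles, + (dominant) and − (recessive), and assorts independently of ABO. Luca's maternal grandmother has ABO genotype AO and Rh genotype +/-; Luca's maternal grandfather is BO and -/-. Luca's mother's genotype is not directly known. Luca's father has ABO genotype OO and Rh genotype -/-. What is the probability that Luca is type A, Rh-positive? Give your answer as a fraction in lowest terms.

1/16

Luca's mother's ABO genotype from AO × BO: 1/4 AB, 1/4 AO, 1/4 BO, 1/4 OO.
Crossing each possibility with the father OO and summing P(type A): 1/4·1/2 + 1/4·1/2 + 1/4·0 + 1/4·0 = 1/4.
Similarly for Rh via the mother's Rh distribution: P(Rh+) = 1/4.
Independent loci: 1/4 × 1/4 = 1/16.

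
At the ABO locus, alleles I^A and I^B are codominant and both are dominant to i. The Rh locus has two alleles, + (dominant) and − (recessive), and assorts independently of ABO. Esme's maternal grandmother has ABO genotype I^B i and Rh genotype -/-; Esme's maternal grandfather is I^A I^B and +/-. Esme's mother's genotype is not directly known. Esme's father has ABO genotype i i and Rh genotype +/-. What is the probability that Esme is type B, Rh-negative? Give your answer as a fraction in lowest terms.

3/16

Esme's mother's ABO genotype from I^B i × I^A I^B: 1/4 I^A I^B, 1/4 I^A i, 1/4 I^B I^B, 1/4 I^B i.
Crossing each possibility with the father i i and summing P(type B): 1/4·1/2 + 1/4·0 + 1/4·1 + 1/4·1/2 = 1/2.
Similarly for Rh via the mother's Rh distribution: P(Rh-) = 3/8.
Independent loci: 1/2 × 3/8 = 3/16.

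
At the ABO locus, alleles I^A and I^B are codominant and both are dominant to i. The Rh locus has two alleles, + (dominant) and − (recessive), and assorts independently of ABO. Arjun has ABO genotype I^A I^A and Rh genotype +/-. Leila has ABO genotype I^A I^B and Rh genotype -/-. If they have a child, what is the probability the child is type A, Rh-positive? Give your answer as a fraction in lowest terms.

1/4

ABO cross I^A I^A × I^A I^B → offspring phenotypes: 1/2 A, 1/2 AB.
Rh cross +/- × -/- → 1/2 Rh+, 1/2 Rh-.
Independent loci: P(type A, Rh-positive) = 1/2 × 1/2 = 1/4.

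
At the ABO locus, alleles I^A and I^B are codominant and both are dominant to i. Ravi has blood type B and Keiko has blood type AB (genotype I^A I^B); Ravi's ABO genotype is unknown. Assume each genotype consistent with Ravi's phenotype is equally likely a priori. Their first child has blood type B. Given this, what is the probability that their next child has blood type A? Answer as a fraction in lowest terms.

Possible genotypes: Ravi ∈ {I^B I^B, I^B i}; Keiko ∈ {I^A I^B}.
Weight each parental genotype pair by prior × P(type-B child):
  I^B I^B × I^A I^B: posterior weight 1/2; P(next child type A) = 0.
  I^B i × I^A I^B: posterior weight 1/2; P(next child type A) = 1/4.
Weighted sum = 1/8.

1/8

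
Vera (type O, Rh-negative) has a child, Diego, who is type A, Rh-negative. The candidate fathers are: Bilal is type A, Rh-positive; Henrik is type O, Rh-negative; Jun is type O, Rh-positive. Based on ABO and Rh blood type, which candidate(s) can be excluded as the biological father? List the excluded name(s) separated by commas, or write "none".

Henrik, Jun

A candidate is excluded only if no genotype consistent with his phenotype could produce a type A, Rh-negative child with a type O, Rh-negative mother.
Henrik (type O, Rh-): no genotype consistent with that phenotype can produce a type-A Rh- child with a type-O mother.
Jun (type O, Rh+): no genotype consistent with that phenotype can produce a type-A Rh- child with a type-O mother.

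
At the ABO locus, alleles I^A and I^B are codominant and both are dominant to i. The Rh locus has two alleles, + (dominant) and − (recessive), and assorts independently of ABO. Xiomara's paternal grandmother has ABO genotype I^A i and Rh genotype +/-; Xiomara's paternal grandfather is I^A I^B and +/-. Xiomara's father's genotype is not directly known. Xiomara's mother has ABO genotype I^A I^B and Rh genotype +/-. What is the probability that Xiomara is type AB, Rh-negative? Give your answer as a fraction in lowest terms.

Xiomara's father's ABO genotype from I^A i × I^A I^B: 1/4 I^A I^A, 1/4 I^A I^B, 1/4 I^A i, 1/4 I^B i.
Crossing each possibility with the mother I^A I^B and summing P(type AB): 1/4·1/2 + 1/4·1/2 + 1/4·1/4 + 1/4·1/4 = 3/8.
Similarly for Rh via the father's Rh distribution: P(Rh-) = 1/4.
Independent loci: 3/8 × 1/4 = 3/32.

3/32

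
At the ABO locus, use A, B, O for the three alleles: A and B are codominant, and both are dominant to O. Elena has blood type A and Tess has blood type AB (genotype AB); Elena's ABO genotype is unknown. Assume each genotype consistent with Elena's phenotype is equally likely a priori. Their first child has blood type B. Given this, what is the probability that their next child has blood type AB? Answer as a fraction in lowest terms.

1/4

Possible genotypes: Elena ∈ {AA, AO}; Tess ∈ {AB}.
Weight each parental genotype pair by prior × P(type-B child):
  AO × AB: posterior weight 1; P(next child type AB) = 1/4.
Weighted sum = 1/4.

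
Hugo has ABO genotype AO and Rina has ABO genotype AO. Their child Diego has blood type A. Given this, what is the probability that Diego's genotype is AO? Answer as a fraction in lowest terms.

Cross AO × AO → 1/4 AA, 1/2 AO, 1/4 OO.
Type-A genotypes among offspring: AA (1/4), AO (1/2); total 3/4.
P(AO | type A) = (1/2) / (3/4) = 2/3.

2/3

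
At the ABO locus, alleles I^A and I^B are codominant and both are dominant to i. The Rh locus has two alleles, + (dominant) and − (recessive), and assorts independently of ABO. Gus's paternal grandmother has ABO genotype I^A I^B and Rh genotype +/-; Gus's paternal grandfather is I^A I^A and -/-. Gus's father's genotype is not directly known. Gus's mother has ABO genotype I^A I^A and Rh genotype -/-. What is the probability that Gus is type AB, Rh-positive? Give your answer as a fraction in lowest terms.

1/16

Gus's father's ABO genotype from I^A I^B × I^A I^A: 1/2 I^A I^A, 1/2 I^A I^B.
Crossing each possibility with the mother I^A I^A and summing P(type AB): 1/2·0 + 1/2·1/2 = 1/4.
Similarly for Rh via the father's Rh distribution: P(Rh+) = 1/4.
Independent loci: 1/4 × 1/4 = 1/16.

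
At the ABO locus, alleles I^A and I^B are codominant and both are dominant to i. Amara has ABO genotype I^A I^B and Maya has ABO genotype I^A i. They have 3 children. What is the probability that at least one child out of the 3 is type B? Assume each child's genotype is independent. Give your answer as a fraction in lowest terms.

37/64

ABO cross I^A I^B × I^A i → 1/2 A, 1/4 B, 1/4 AB.
So P(type B) = 1/4 per child.
P(none) = (3/4)^3 = 27/64; P(at least one) = 1 − 27/64 = 37/64.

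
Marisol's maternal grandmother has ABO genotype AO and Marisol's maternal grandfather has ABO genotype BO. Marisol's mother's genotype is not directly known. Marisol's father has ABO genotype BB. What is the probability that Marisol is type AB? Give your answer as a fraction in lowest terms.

1/4

Marisol's mother's ABO genotype from AO × BO: 1/4 AB, 1/4 AO, 1/4 BO, 1/4 OO.
Crossing each possibility with the father BB and summing P(type AB): 1/4·1/2 + 1/4·1/2 + 1/4·0 + 1/4·0 = 1/4.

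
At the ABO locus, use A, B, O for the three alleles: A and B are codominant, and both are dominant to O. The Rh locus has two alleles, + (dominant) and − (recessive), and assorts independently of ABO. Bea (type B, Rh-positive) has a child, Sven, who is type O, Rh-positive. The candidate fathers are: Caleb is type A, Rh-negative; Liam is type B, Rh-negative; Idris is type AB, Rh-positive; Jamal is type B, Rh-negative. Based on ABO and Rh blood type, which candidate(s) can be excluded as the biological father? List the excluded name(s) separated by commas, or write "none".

A candidate is excluded only if no genotype consistent with his phenotype could produce a type O, Rh-positive child with a type B, Rh-positive mother.
Idris (type AB, Rh+): no genotype consistent with that phenotype can produce a type-O Rh+ child with a type-B mother.

Idris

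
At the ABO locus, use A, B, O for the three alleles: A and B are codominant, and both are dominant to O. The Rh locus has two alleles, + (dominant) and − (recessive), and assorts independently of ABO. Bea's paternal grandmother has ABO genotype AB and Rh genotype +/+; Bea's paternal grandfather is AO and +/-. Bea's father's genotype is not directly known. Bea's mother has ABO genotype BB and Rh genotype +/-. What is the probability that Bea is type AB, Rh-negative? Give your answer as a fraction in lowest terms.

1/16

Bea's father's ABO genotype from AB × AO: 1/4 AA, 1/4 AB, 1/4 AO, 1/4 BO.
Crossing each possibility with the mother BB and summing P(type AB): 1/4·1 + 1/4·1/2 + 1/4·1/2 + 1/4·0 = 1/2.
Similarly for Rh via the father's Rh distribution: P(Rh-) = 1/8.
Independent loci: 1/2 × 1/8 = 1/16.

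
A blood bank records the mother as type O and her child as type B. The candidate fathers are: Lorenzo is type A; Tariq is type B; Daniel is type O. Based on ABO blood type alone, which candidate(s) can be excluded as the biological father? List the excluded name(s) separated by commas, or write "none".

A candidate is excluded only if no genotype consistent with his phenotype could produce a type B child with a type O mother.
Lorenzo (type A): no genotype consistent with that phenotype can produce a type-B child with a type-O mother.
Daniel (type O): no genotype consistent with that phenotype can produce a type-B child with a type-O mother.

Lorenzo, Daniel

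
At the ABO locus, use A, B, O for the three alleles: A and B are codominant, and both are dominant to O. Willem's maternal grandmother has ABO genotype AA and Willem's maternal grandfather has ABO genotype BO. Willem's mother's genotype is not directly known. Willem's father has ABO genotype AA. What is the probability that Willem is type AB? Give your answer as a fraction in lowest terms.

Willem's mother's ABO genotype from AA × BO: 1/2 AB, 1/2 AO.
Crossing each possibility with the father AA and summing P(type AB): 1/2·1/2 + 1/2·0 = 1/4.

1/4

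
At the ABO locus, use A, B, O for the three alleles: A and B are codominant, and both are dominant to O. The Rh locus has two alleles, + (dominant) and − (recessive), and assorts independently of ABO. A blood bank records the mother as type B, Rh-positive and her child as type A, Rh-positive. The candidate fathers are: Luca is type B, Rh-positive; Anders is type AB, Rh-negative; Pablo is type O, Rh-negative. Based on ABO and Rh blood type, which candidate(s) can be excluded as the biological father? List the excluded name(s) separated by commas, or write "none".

A candidate is excluded only if no genotype consistent with his phenotype could produce a type A, Rh-positive child with a type B, Rh-positive mother.
Luca (type B, Rh+): no genotype consistent with that phenotype can produce a type-A Rh+ child with a type-B mother.
Pablo (type O, Rh-): no genotype consistent with that phenotype can produce a type-A Rh+ child with a type-B mother.

Luca, Pablo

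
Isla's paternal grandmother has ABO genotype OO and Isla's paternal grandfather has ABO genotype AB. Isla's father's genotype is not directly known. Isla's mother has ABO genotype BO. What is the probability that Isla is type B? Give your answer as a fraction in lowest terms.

Isla's father's ABO genotype from OO × AB: 1/2 AO, 1/2 BO.
Crossing each possibility with the mother BO and summing P(type B): 1/2·1/4 + 1/2·3/4 = 1/2.

1/2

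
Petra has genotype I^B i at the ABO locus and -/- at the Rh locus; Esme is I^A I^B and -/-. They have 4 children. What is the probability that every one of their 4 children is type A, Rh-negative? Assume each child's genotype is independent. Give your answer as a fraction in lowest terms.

ABO cross I^B i × I^A I^B → 1/4 A, 1/2 B, 1/4 AB.
Rh cross -/- × -/- → 1 Rh-; so P(type A, Rh-negative) = 1/4 × 1 = 1/4 per child.
All 4 independent: (1/4)^4 = 1/256.

1/256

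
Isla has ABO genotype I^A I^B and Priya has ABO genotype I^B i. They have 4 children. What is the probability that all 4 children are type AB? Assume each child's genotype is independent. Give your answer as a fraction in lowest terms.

ABO cross I^A I^B × I^B i → 1/4 A, 1/2 B, 1/4 AB.
So P(type AB) = 1/4 per child.
All 4 independent: (1/4)^4 = 1/256.

1/256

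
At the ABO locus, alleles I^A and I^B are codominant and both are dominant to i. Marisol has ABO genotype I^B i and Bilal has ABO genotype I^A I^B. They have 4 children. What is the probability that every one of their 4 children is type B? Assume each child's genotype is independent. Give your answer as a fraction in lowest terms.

ABO cross I^B i × I^A I^B → 1/4 A, 1/2 B, 1/4 AB.
So P(type B) = 1/2 per child.
All 4 independent: (1/2)^4 = 1/16.

1/16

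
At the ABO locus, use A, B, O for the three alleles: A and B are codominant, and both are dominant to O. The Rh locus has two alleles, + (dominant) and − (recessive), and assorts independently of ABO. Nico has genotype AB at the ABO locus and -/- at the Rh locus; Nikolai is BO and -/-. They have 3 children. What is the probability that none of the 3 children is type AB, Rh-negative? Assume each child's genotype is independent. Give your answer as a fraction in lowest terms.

27/64

ABO cross AB × BO → 1/4 A, 1/2 B, 1/4 AB.
Rh cross -/- × -/- → 1 Rh-; so P(type AB, Rh-negative) = 1/4 × 1 = 1/4 per child.
P(not type AB, Rh-negative) = 3/4 for one child; (3/4)^3 = 27/64.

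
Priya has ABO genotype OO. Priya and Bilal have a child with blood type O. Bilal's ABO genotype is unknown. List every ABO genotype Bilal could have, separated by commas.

For each candidate genotype of Bilal, check whether crossing it with OO can produce every observed child phenotype.
  AA → possible child types {A} ✗
  AB → possible child types {A, B} ✗
  AO → possible child types {O, A} ✓
  BB → possible child types {B} ✗
  BO → possible child types {O, B} ✓
  OO → possible child types {O} ✓

AO, BO, OO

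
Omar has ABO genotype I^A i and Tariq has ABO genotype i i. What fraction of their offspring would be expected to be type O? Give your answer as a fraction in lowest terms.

ABO cross I^A i × i i → offspring phenotypes: 1/2 O, 1/2 A.
So P(type O) = 1/2.

1/2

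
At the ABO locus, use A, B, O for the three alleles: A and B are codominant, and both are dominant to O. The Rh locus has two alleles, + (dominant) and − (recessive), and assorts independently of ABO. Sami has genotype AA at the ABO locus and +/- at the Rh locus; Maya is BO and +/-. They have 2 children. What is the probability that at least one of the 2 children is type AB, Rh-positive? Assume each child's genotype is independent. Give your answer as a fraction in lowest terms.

ABO cross AA × BO → 1/2 A, 1/2 AB.
Rh cross +/- × +/- → 3/4 Rh+, 1/4 Rh-; so P(type AB, Rh-positive) = 1/2 × 3/4 = 3/8 per child.
P(none) = (5/8)^2 = 25/64; P(at least one) = 1 − 25/64 = 39/64.

39/64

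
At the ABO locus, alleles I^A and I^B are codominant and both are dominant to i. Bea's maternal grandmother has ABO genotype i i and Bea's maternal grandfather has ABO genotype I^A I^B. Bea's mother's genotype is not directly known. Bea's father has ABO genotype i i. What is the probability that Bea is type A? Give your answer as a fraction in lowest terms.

Bea's mother's ABO genotype from i i × I^A I^B: 1/2 I^A i, 1/2 I^B i.
Crossing each possibility with the father i i and summing P(type A): 1/2·1/2 + 1/2·0 = 1/4.

1/4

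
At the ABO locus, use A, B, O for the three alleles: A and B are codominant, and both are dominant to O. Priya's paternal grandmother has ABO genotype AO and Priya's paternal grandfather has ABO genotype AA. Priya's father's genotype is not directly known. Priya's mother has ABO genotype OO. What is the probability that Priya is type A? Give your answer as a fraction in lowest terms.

Priya's father's ABO genotype from AO × AA: 1/2 AA, 1/2 AO.
Crossing each possibility with the mother OO and summing P(type A): 1/2·1 + 1/2·1/2 = 3/4.

3/4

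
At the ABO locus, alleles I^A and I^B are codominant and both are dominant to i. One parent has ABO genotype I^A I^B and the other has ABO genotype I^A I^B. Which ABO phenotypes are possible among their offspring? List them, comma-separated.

A, B, AB

Gametes from I^A I^B × I^A I^B give offspring ABO genotypes I^A I^A, I^A I^B, I^B I^B, i.e. phenotypes A, B, AB.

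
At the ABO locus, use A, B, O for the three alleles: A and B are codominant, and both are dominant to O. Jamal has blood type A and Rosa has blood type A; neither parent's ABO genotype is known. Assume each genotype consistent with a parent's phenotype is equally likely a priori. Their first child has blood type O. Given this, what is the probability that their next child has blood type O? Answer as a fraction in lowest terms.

1/4

Possible genotypes: Jamal ∈ {AA, AO}; Rosa ∈ {AA, AO}.
Weight each parental genotype pair by prior × P(type-O child):
  AO × AO: posterior weight 1; P(next child type O) = 1/4.
Weighted sum = 1/4.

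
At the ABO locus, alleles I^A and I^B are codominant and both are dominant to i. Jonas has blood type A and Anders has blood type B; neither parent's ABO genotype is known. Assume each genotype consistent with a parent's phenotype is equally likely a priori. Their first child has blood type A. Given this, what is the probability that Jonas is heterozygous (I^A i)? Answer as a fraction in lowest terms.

Possible genotypes: Jonas ∈ {I^A I^A, I^A i}; Anders ∈ {I^B I^B, I^B i}.
Weight each parental genotype pair by prior × P(type-A child):
  I^A I^A × I^B i: posterior weight 2/3.
  I^A i × I^B i: posterior weight 1/3.
Sum the posterior weight over pairs where Jonas is I^A i: 1/3.

1/3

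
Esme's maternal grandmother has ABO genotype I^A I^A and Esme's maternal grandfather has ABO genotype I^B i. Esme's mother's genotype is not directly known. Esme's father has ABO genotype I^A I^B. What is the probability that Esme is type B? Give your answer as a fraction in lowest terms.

1/4

Esme's mother's ABO genotype from I^A I^A × I^B i: 1/2 I^A I^B, 1/2 I^A i.
Crossing each possibility with the father I^A I^B and summing P(type B): 1/2·1/4 + 1/2·1/4 = 1/4.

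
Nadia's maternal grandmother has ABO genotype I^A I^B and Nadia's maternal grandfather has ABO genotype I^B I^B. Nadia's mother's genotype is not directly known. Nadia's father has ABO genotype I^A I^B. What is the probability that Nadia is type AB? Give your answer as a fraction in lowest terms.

Nadia's mother's ABO genotype from I^A I^B × I^B I^B: 1/2 I^A I^B, 1/2 I^B I^B.
Crossing each possibility with the father I^A I^B and summing P(type AB): 1/2·1/2 + 1/2·1/2 = 1/2.

1/2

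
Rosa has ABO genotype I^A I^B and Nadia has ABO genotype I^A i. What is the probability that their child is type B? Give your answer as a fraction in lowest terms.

ABO cross I^A I^B × I^A i → offspring phenotypes: 1/2 A, 1/4 B, 1/4 AB.
So P(type B) = 1/4.

1/4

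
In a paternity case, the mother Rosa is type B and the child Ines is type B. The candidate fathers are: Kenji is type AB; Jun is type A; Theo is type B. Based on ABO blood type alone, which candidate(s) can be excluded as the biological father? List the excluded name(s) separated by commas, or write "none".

A candidate is excluded only if no genotype consistent with his phenotype could produce a type B child with a type B mother.
Every candidate has at least one consistent genotype combination, so none can be excluded.

none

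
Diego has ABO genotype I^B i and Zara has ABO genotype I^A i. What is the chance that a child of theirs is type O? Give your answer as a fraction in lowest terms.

ABO cross I^B i × I^A i → offspring phenotypes: 1/4 O, 1/4 A, 1/4 B, 1/4 AB.
So P(type O) = 1/4.

1/4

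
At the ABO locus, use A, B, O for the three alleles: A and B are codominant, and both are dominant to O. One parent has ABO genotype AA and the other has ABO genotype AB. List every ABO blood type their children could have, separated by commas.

Gametes from AA × AB give offspring ABO genotypes AA, AB, i.e. phenotypes A, AB.

A, AB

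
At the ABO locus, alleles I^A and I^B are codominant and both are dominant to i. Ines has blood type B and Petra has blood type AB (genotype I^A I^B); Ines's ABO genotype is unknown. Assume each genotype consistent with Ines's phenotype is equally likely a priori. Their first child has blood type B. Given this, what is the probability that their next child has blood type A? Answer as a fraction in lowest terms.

Possible genotypes: Ines ∈ {I^B I^B, I^B i}; Petra ∈ {I^A I^B}.
Weight each parental genotype pair by prior × P(type-B child):
  I^B I^B × I^A I^B: posterior weight 1/2; P(next child type A) = 0.
  I^B i × I^A I^B: posterior weight 1/2; P(next child type A) = 1/4.
Weighted sum = 1/8.

1/8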